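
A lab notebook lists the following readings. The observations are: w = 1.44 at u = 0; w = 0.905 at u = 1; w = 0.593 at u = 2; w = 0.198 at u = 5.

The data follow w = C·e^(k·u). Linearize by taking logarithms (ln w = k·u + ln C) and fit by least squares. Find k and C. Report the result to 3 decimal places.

k = -0.392, C = 1.370

Linearized form: ln w = k·u + ln C. From the 4 transformed points,
Sums: Σu = 8.0000, Σ(u)² = 30.0000, Σln w = -1.8772, Σu·ln w = -9.2424.
Normal system: [[30.0000, 8.0000]; [8.0000, 4]]·[k, ln C]ᵀ = [-9.2424, -1.8772]ᵀ.
Solving (det = 56.0000): k = -0.39200, ln C = 0.31468, so C = exp(0.31468) = 1.36983.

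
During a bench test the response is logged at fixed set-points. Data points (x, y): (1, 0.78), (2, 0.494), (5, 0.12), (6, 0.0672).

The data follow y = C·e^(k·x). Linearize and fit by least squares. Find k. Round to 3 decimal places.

Linearized form: ln y = k·x + ln C. From the 4 transformed points,
Σx = 14.0000, Σ(x)² = 66.0000, Σln y = -5.7740, Σx·ln y = -28.4607.
Normal system: [[66.0000, 14.0000]; [14.0000, 4]]·[k, ln C]ᵀ = [-28.4607, -5.7740]ᵀ.
Solving (det = 68.0000): k = -0.48539, ln C = 0.25536.

k = -0.485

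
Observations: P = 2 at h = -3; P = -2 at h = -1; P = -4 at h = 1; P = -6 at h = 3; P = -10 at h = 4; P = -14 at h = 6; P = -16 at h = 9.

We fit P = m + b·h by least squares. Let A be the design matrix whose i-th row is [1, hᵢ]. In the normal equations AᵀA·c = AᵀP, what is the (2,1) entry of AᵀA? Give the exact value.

19

Row 2 ↔ basis h, column 1 ↔ basis 1, so (AᵀA)_{2,1} = Σᵢ h = (-3)·(1) + (-1)·(1) + (1)·(1) + (3)·(1) + (4)·(1) + (6)·(1) + (9)·(1) = 19.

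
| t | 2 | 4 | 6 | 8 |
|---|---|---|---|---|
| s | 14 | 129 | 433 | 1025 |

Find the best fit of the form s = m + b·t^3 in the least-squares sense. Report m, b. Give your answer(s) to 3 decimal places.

m = -0.503, b = 2.004

From the data, Σ1 = 4, Σt^3 = 800, Σt^3·t^3 = 312960.
Right-hand side: Σs = 1601, Σt^3·s = 626696.
Normal equations: [[4, 800]; [800, 312960]]·[m, b]ᵀ = [1601, 626696]ᵀ.
Eliminating b: 312960·(row 1) − 800·(row 2) gives 611840·m = 312960·1601 − 800·626696 = -307840, so m = -481/956.
Then b = (626696 − 800·(-481/956))/312960 = 4789/2390.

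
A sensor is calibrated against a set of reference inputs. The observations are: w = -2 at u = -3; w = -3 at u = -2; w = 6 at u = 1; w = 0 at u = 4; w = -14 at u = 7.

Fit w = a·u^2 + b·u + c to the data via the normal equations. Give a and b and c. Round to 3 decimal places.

a = -0.528, b = 1.109, c = 4.190

Sums needed: Σu^2·u^2 = 2755, Σu^2·u = 373, Σu^2 = 79, Σu·u = 79, Σu = 7, Σ1 = 5.
Right-hand side: Σu^2·w = -710, Σu·w = -80, Σw = -13.
Inverting the 3×3 Gram matrix, [a, b, c]ᵀ = [-5195/9838, 10913/9838, 20612/4919]ᵀ.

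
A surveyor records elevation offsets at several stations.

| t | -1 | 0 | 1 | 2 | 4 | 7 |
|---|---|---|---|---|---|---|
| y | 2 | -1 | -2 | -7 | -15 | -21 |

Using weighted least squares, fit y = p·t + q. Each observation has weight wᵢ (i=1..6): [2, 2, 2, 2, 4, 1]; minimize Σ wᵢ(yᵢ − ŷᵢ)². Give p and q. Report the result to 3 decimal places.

p = -3.214, q = -0.786

The normal equations are: 125·p + 27·q = -423;  27·p + 13·q = -97.
det = 125·13 − 27² = 896.
p = ((-423)·13 − 27·(-97))/896 = -45/14; q = (125·(-97) − 27·(-423))/896 = -11/14.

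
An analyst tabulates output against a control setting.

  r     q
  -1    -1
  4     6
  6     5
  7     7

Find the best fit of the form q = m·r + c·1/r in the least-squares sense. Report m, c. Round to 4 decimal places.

XᵀX·[m, c]ᵀ = Xᵀq reads: 102·m + 4·c = 104;  4·m + (7837/7056)·c = 13/3.
Eliminating c: (7837/7056)·(row 1) − 4·(row 2) gives (114413/1176)·m = (7837/7056)·104 − 4·(13/3) = 86593/882, so m = 26644/26403.
Then c = ((13/3) − 4·(26644/26403))/(7837/7056) = 2352/8801.

m = 1.0091, c = 0.2672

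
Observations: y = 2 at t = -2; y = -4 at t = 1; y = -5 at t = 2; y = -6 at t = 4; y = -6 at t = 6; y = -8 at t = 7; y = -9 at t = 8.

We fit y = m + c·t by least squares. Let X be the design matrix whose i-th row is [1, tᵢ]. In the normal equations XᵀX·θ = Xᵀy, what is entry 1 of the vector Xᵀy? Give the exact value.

Entry 1 ↔ basis 1, so (Xᵀy)_{1} = Σᵢ yᵢ = (1)·(2) + (1)·(-4) + (1)·(-5) + (1)·(-6) + (1)·(-6) + (1)·(-8) + (1)·(-9) = -36.

-36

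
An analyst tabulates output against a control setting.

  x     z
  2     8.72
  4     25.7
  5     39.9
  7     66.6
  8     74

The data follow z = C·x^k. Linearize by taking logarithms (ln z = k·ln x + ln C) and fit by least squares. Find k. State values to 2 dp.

Taking logs, ln z = k·ln x + ln C, so regress ln z on ln x.
Σln x = 7.7142, Σ(ln x)² = 13.1032, Σln z = 17.6013, Σln x·ln z = 29.0550.
Equations: 13.1032·k + 7.7142·ln C = 29.0550;  7.7142·k + 5·ln C = 17.6013.
Δ = 13.1032·5 − (7.7142)² = 6.0066; k = (29.0550·5 − 7.7142·17.6013)/6.0066 = 1.58075, ln C = (13.1032·17.6013 − 7.7142·29.0550)/6.0066 = 1.08139.

k = 1.58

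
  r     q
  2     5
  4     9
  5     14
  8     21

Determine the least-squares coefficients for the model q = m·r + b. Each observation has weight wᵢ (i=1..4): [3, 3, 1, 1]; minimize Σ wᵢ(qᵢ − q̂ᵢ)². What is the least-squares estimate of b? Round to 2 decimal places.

Sums needed: Σwᵢ·r·r = 149, Σwᵢ·r = 31, Σwᵢ·1 = 8.
Moment sums: Σwᵢ·r·q = 376, Σwᵢ·q = 77.
So AᵀWA·[m, b]ᵀ = AᵀWq: [[149, 31]; [31, 8]]·[m, b]ᵀ = [376, 77]ᵀ.
det = 149·8 − 31² = 231.
m = (376·8 − 31·77)/231 = 207/77; b = (149·77 − 31·376)/231 = -61/77.

b = -0.79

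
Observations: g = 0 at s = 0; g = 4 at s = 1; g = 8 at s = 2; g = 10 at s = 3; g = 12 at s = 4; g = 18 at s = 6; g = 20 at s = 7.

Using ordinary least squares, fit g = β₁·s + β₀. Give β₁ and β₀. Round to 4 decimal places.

β₁ = 2.7754, β₀ = 1.1667

From the data, Σs·s = 115, Σs = 23, Σ1 = 7.
Moment sums: Σs·g = 346, Σg = 72.
Determinant 115·7 − 23² = 276.
β₁ = (346·7 − 23·72)/276 = 383/138; β₀ = (115·72 − 23·346)/276 = 7/6.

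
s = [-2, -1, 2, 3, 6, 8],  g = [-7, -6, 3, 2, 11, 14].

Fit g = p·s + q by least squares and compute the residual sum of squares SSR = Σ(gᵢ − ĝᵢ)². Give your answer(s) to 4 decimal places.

SSR = 6.8982

With design matrix A, AᵀA = [[118, 16]; [16, 6]] and Aᵀg = [210, 17]ᵀ.
det = 118·6 − 16² = 452.
p = (210·6 − 16·17)/452 = 247/113; q = (118·17 − 16·210)/452 = -677/226.
Residuals: 83/226, -185/226, 367/226, -353/226, 199/226, -111/226; SSR = 1559/226.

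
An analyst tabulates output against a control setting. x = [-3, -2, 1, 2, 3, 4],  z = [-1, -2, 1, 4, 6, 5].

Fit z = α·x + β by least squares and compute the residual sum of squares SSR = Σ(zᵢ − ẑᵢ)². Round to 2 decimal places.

Entries of MᵀM: Σx·x = 43, Σx = 5, Σ1 = 6.
And Σx·z = 54, Σz = 13.
Normal equations: [[43, 5]; [5, 6]]·[α, β]ᵀ = [54, 13]ᵀ.
Eliminating β: 6·(row 1) − 5·(row 2) gives 233·α = 6·54 − 5·13 = 259, so α = 259/233.
Then β = (13 − 5·(259/233))/6 = 289/233.
Residuals: 255/233, -237/233, -315/233, 125/233, 332/233, -160/233; SSR = 1596/233.

SSR = 6.85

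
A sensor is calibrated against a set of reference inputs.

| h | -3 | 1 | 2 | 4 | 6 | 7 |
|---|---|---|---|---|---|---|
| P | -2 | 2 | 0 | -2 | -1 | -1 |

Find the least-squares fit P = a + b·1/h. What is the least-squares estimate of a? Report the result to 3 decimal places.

Compute the Gram sums: Σ1 = 6, Σ1/h = 145/84, Σ1/h·1/h = 10385/7056.
Moment sums: ΣP = -4, Σ1/h·P = 13/7.
Δ = 6·(10385/7056) − (145/84)² = 41285/7056.
a = ((-4)·(10385/7056) − (145/84)·(13/7))/(41285/7056) = -12832/8257; b = (6·(13/7) − (145/84)·(-4))/(41285/7056) = 127344/41285.

a = -1.554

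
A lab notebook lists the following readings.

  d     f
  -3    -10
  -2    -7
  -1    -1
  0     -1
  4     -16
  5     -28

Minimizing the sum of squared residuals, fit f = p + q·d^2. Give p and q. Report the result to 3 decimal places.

p = -0.896, q = -1.048

With design matrix A, AᵀA = [[6, 55]; [55, 979]] and Aᵀf = [-63, -1075]ᵀ.
Determinant 6·979 − 55² = 2849.
p = ((-63)·979 − 55·(-1075))/2849 = -232/259; q = (6·(-1075) − 55·(-63))/2849 = -2985/2849.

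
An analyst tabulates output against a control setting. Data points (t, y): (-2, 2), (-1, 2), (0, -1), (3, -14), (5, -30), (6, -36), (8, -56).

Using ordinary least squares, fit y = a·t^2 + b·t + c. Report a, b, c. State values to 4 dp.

a = -0.4866, b = -2.9825, c = -1.2420

Forming XᵀX = [[6115, 871, 139]; [871, 139, 19]; [139, 19, 7]] and Xᵀy = [-5746, -862, -133]ᵀ gives XᵀX·[a, b, c]ᵀ = Xᵀy.
Row-reducing yields a = -1563/3212, b = -28739/9636, c = -272/219.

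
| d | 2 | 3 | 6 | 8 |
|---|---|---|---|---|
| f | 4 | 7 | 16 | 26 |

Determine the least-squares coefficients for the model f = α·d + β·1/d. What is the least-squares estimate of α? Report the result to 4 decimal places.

Sums needed: Σd·d = 113, Σd·1/d = 4, Σ1/d·1/d = 233/576.
And Σd·f = 333, Σ1/d·f = 41/4.
XᵀX·[α, β]ᵀ = Xᵀf becomes [[113, 4]; [4, 233/576]]·[α, β]ᵀ = [333, 41/4]ᵀ.
Determinant 113·(233/576) − 4² = 17113/576.
α = (333·(233/576) − 4·(41/4))/(17113/576) = 53973/17113; β = (113·(41/4) − 4·333)/(17113/576) = -100080/17113.

α = 3.1539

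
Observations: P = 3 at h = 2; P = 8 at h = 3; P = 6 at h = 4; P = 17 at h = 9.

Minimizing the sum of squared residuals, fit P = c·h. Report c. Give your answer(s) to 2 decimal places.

c = 1.88

Setting ∂/∂c … = 0 gives: 110·c = 207.
(Σh·h = 110, Σh·P = 207.)
Hence c = 207 / 110 ≈ 1.88182.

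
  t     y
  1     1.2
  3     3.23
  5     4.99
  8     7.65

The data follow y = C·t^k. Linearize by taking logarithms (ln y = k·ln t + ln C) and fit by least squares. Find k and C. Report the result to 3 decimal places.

k = 0.889, C = 1.204

With ln yᵢ as the transformed response and ln tᵢ as the regressor:
Σln t = 4.7875, Σ(ln t)² = 8.1213, Σln y = 4.9969, Σln t·ln y = 8.1062.
Equations: 8.1213·k + 4.7875·ln C = 8.1062;  4.7875·k + 4·ln C = 4.9969.
Δ = 8.1213·4 − (4.7875)² = 9.5652; k = (8.1062·4 − 4.7875·4.9969)/9.5652 = 0.88885, ln C = (8.1213·4.9969 − 4.7875·8.1062)/9.5652 = 0.18539, so C = exp(0.18539) = 1.20369.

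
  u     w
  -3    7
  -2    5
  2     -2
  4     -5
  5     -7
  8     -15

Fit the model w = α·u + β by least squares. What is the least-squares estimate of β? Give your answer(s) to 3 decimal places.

Entries of MᵀM: Σu·u = 122, Σu = 14, Σ1 = 6.
And Σu·w = -210, Σw = -17.
So MᵀM·[α, β]ᵀ = Mᵀw: [[122, 14]; [14, 6]]·[α, β]ᵀ = [-210, -17]ᵀ.
Δ = 122·6 − 14² = 536.
α = ((-210)·6 − 14·(-17))/536 = -511/268; β = (122·(-17) − 14·(-210))/536 = 433/268.

β = 1.616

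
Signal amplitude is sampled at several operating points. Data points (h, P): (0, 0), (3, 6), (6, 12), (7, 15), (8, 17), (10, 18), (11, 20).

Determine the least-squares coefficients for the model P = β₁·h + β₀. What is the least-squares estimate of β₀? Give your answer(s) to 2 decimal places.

β₀ = 0.73

The normal system AᵀA·[β₁, β₀]ᵀ = AᵀP is [[379, 45]; [45, 7]]·[β₁, β₀]ᵀ = [731, 88]ᵀ.
Δ = 379·7 − 45² = 628.
β₁ = (731·7 − 45·88)/628 = 1157/628; β₀ = (379·88 − 45·731)/628 = 457/628.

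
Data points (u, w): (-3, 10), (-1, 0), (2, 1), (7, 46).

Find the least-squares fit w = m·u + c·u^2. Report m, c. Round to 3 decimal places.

Setting ∂/∂m … = 0 gives: 63·m + 323·c = 294;  323·m + 2499·c = 2348.
(Σu·u = 63, Σu·u^2 = 323, Σu^2·u^2 = 2499, Σu·w = 294, Σu^2·w = 2348.)
Determinant 63·2499 − 323² = 53108.
m = (294·2499 − 323·2348)/53108 = -697/1562; c = (63·2348 − 323·294)/53108 = 26481/26554.

m = -0.446, c = 0.997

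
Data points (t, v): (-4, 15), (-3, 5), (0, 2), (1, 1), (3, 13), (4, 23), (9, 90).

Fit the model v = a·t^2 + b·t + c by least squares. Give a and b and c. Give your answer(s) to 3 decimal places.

Compute the Gram sums: Σt^2·t^2 = 7236, Σt^2·t = 730, Σt^2 = 132, Σt·t = 132, Σt = 10, Σ1 = 7.
For Xᵀv: Σt^2·v = 8061, Σt·v = 867, Σv = 149.
Solving the 3×3 system (Gaussian elimination) gives a = 923929/929698, b = 916743/929698, c = 528496/464849.

a = 0.994, b = 0.986, c = 1.137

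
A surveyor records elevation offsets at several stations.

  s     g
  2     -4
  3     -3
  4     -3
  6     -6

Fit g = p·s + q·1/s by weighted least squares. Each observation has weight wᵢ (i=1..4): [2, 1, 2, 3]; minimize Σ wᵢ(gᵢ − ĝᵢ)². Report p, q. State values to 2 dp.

p = -0.81, q = -3.64

Normal-equation sums: Σwᵢ·s·s = 157, Σwᵢ·s·1/s = 8, Σwᵢ·1/s·1/s = 59/72.
Right-hand side: Σwᵢ·s·g = -157, Σwᵢ·1/s·g = -19/2.
Normal equations: [[157, 8]; [8, 59/72]]·[p, q]ᵀ = [-157, -19/2]ᵀ.
Eliminating q: (59/72)·(row 1) − 8·(row 2) gives (4655/72)·p = (59/72)·(-157) − 8·(-19/2) = -3791/72, so p = -3791/4655.
Then q = ((-19/2) − 8·(-3791/4655))/(59/72) = -16956/4655.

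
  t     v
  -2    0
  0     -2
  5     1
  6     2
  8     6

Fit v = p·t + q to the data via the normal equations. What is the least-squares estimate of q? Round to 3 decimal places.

Compute the Gram sums: Σt·t = 129, Σt = 17, Σ1 = 5.
Moment sums: Σt·v = 65, Σv = 7.
Eliminating q: 5·(row 1) − 17·(row 2) gives 356·p = 5·65 − 17·7 = 206, so p = 103/178.
Then q = (7 − 17·(103/178))/5 = -101/178.

q = -0.567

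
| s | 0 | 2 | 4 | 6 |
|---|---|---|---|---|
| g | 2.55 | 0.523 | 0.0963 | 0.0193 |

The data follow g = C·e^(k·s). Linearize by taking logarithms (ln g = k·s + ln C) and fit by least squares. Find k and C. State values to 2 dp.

k = -0.82, C = 2.59

Let Y = ln g. Fitting Y = k·s + ln C by least squares:
XᵀX = [[56.0000, 12.0000]; [12.0000, 4]], rhs = [-34.3434, -6.0000]ᵀ  (here Σs = 12.0000, Σ(s)² = 56.0000, Σln g = -6.0000, Σs·ln g = -34.3434).
Solving (det = 80.0000): k = -0.81717, ln C = 0.95150, so C = exp(0.95150) = 2.58958.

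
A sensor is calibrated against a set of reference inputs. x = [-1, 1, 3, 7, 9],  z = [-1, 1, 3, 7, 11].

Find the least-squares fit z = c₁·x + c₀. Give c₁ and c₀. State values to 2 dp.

The normal equations are: 141·c₁ + 19·c₀ = 159;  19·c₁ + 5·c₀ = 21.
(Σx·x = 141, Σx = 19, Σ1 = 5, Σx·z = 159, Σz = 21.)
Eliminating c₀: 5·(row 1) − 19·(row 2) gives 344·c₁ = 5·159 − 19·21 = 396, so c₁ = 99/86.
Then c₀ = (21 − 19·(99/86))/5 = -15/86.

c₁ = 1.15, c₀ = -0.17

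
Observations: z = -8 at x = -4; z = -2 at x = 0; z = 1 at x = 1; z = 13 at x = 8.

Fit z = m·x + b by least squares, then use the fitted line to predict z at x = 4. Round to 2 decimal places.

From the data, Σx·x = 81, Σx = 5, Σ1 = 4.
For Aᵀz: Σx·z = 137, Σz = 4.
So AᵀA·[m, b]ᵀ = Aᵀz: [[81, 5]; [5, 4]]·[m, b]ᵀ = [137, 4]ᵀ.
Eliminating b: 4·(row 1) − 5·(row 2) gives 299·m = 4·137 − 5·4 = 528, so m = 528/299.
Then b = (4 − 5·(528/299))/4 = -361/299.
At x = 4: ẑ = (528/299)·(4) + (-361/299)·(1) = 1751/299.

ẑ = 5.86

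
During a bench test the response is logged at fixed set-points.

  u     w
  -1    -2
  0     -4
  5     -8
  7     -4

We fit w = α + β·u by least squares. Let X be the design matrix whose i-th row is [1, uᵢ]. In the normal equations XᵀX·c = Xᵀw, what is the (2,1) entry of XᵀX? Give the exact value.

Row 2 ↔ basis u, column 1 ↔ basis 1, so (XᵀX)_{2,1} = Σᵢ u = (-1)·(1) + (0)·(1) + (5)·(1) + (7)·(1) = 11.

11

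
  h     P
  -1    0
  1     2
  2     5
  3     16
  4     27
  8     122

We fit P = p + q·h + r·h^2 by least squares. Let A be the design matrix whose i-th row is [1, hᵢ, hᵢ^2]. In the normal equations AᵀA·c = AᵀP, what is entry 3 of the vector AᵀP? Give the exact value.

Entry 3 ↔ basis h^2, so (AᵀP)_{3} = Σᵢ (h^2)·Pᵢ = (1)·(0) + (1)·(2) + (4)·(5) + (9)·(16) + (16)·(27) + (64)·(122) = 8406.

8406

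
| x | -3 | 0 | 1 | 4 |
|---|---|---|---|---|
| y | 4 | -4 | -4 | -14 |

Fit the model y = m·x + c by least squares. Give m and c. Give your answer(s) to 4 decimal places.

m = -2.5200, c = -3.2400

From the data, Σx·x = 26, Σx = 2, Σ1 = 4.
Right-hand side: Σx·y = -72, Σy = -18.
det = 26·4 − 2² = 100.
m = ((-72)·4 − 2·(-18))/100 = -63/25; c = (26·(-18) − 2·(-72))/100 = -81/25.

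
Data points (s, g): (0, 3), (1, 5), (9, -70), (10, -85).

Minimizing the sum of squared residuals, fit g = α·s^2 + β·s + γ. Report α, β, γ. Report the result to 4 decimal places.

α = -0.9444, β = 0.4201, γ = 4.1220

Entries of AᵀA: Σs^2·s^2 = 16562, Σs^2·s = 1730, Σs^2 = 182, Σs·s = 182, Σs = 20, Σ1 = 4.
Moment sums: Σs^2·g = -14165, Σs·g = -1475, Σg = -147.
Normal equations: [[16562, 1730, 182]; [1730, 182, 20]; [182, 20, 4]]·[α, β, γ]ᵀ = [-14165, -1475, -147]ᵀ.
Inverting the 3×3 Gram matrix, [α, β, γ]ᵀ = [-17/18, 155/369, 169/41]ᵀ.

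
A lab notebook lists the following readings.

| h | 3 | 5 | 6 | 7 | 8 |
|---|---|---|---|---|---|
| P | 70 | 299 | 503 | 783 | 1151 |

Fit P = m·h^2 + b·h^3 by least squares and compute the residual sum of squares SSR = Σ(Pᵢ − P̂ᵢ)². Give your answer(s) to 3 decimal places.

SSR = 2.019

The normal equations are: 8499·m + 60719·b = 138244;  60719·m + 442803·b = 1005794.
(Σh^2·h^2 = 8499, Σh^2·h^3 = 60719, Σh^3·h^3 = 442803, Σh^2·P = 138244, Σh^3·P = 1005794.)
Eliminating b: 442803·(row 1) − 60719·(row 2) gives 76585736·m = 442803·138244 − 60719·1005794 = 144052046, so m = 72026023/38292868.
Then b = (1005794 − 60719·(72026023/38292868))/442803 = 77102885/38292868.
Residuals: -24755671/19146434, 2764083/9573217, 3538154/9573217, 3875481/19146434, -2812881/9573217; SSR = 38657149/19146434.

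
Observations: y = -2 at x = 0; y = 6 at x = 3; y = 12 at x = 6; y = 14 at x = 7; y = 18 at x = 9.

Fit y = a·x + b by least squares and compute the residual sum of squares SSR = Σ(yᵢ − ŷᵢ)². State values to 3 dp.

SSR = 1.200

The normal equations are: 175·a + 25·b = 350;  25·a + 5·b = 48.
(Σx·x = 175, Σx = 25, Σ1 = 5, Σx·y = 350, Σy = 48.)
det = 175·5 − 25² = 250.
a = (350·5 − 25·48)/250 = 11/5; b = (175·48 − 25·350)/250 = -7/5.
Residuals: -3/5, 4/5, 1/5, 0, -2/5; SSR = 6/5.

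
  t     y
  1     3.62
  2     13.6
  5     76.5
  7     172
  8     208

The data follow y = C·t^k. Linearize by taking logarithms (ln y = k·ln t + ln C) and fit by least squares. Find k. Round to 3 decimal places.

Taking logs, ln y = k·ln t + ln C, so regress ln y on ln t.
Sums: Σln t = 6.3279, Σ(ln t)² = 11.1814, Σln y = 18.7189, Σln t·ln y = 29.9054.
Normal system: [[11.1814, 6.3279]; [6.3279, 5]]·[k, ln C]ᵀ = [29.9054, 18.7189]ᵀ.
Δ = 11.1814·5 − (6.3279)² = 15.8642; k = (29.9054·5 − 6.3279·18.7189)/15.8642 = 1.95884, ln C = (11.1814·18.7189 − 6.3279·29.9054)/15.8642 = 1.26469.

k = 1.959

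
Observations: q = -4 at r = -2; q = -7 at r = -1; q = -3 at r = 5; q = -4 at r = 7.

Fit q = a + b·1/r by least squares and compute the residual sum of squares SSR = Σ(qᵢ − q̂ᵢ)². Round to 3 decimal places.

SSR = 1.957

Normal-equation sums: Σ1 = 4, Σ1/r = -81/70, Σ1/r·1/r = 6421/4900.
Moment sums: Σq = -18, Σ1/r·q = 274/35.
XᵀX·[a, b]ᵀ = Xᵀq becomes [[4, -81/70]; [-81/70, 6421/4900]]·[a, b]ᵀ = [-18, 274/35]ᵀ.
det = 4·(6421/4900) − (-81/70)² = 19123/4900.
a = ((-18)·(6421/4900) − (-81/70)·(274/35))/(19123/4900) = -71190/19123; b = (4·(274/35) − (-81/70)·(-18))/(19123/4900) = 51380/19123.
Residuals: 20388/19123, -11291/19123, 3545/19123, -12642/19123; SSR = 37418/19123.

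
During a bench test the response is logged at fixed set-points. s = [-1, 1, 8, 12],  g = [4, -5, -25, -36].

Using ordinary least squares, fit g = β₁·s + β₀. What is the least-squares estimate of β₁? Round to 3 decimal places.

Setting ∂/∂β₁ … = 0 gives: 210·β₁ + 20·β₀ = -641;  20·β₁ + 4·β₀ = -62.
(Σs·s = 210, Σs = 20, Σ1 = 4, Σs·g = -641, Σg = -62.)
Determinant 210·4 − 20² = 440.
β₁ = ((-641)·4 − 20·(-62))/440 = -331/110; β₀ = (210·(-62) − 20·(-641))/440 = -5/11.

β₁ = -3.009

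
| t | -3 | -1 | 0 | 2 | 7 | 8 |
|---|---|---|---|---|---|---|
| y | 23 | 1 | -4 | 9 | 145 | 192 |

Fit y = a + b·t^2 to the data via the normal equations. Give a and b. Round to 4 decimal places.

From the data, Σ1 = 6, Σt^2 = 127, Σt^2·t^2 = 6595.
And Σy = 366, Σt^2·y = 19637.
So MᵀM·[a, b]ᵀ = Mᵀy: [[6, 127]; [127, 6595]]·[a, b]ᵀ = [366, 19637]ᵀ.
Δ = 6·6595 − 127² = 23441.
a = (366·6595 − 127·19637)/23441 = -80129/23441; b = (6·19637 − 127·366)/23441 = 71340/23441.

a = -3.4183, b = 3.0434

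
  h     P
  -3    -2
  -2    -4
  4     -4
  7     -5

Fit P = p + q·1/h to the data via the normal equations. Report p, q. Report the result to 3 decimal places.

p = -3.945, q = -1.768

The normal system XᵀX·[p, q]ᵀ = XᵀP is [[4, -37/84]; [-37/84, 3133/7056]]·[p, q]ᵀ = [-15, 20/21]ᵀ.
Δ = 4·(3133/7056) − (-37/84)² = 3721/2352.
p = ((-15)·(3133/7056) − (-37/84)·(20/21))/(3721/2352) = -44035/11163; q = (4·(20/21) − (-37/84)·(-15))/(3721/2352) = -6580/3721.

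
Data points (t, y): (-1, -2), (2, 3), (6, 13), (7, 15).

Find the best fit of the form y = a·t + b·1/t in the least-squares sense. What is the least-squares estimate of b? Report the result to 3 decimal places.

b = -0.606

Setting ∂/∂a … = 0 gives: 90·a + 4·b = 191;  4·a + (1145/882)·b = 164/21.
(Σt·t = 90, Σt·1/t = 4, Σ1/t·1/t = 1145/882, Σt·y = 191, Σ1/t·y = 164/21.)
Δ = 90·(1145/882) − 4² = 4941/49.
a = (191·(1145/882) − 4·(164/21))/(4941/49) = 191143/88938; b = (90·(164/21) − 4·191)/(4941/49) = -2996/4941.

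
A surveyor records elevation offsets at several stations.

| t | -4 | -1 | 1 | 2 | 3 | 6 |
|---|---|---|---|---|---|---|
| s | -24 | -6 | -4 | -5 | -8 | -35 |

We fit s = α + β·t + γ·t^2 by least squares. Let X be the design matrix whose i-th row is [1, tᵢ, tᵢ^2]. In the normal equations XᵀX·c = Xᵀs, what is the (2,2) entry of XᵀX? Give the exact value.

Row 2 ↔ basis t, column 2 ↔ basis t, so (XᵀX)_{2,2} = Σᵢ (t)·(t) = (-4)·(-4) + (-1)·(-1) + (1)·(1) + (2)·(2) + (3)·(3) + (6)·(6) = 67.

67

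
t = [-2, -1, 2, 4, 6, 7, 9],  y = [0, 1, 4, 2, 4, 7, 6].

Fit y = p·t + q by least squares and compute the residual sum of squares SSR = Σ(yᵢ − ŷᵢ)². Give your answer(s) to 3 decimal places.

AᵀA·[p, q]ᵀ = Aᵀy reads: 191·p + 25·q = 142;  25·p + 7·q = 24.
Eliminating q: 7·(row 1) − 25·(row 2) gives 712·p = 7·142 − 25·24 = 394, so p = 197/356.
Then q = (24 − 25·(197/356))/7 = 517/356.
Residuals: -123/356, 9/89, 513/356, -593/356, -275/356, 149/89, -77/178; SSR = 1525/178.

SSR = 8.567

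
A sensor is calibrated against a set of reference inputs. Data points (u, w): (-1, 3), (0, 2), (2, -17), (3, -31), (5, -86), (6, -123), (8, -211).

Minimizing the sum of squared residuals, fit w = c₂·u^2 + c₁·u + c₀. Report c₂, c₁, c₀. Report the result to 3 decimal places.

c₂ = -2.973, c₁ = -2.925, c₀ = 2.501

With design matrix X, XᵀX = [[6115, 887, 139]; [887, 139, 23]; [139, 23, 7]] and Xᵀw = [-20426, -2986, -463]ᵀ.
Row-reducing yields c₂ = -7991/2688, c₁ = -2621/896, c₀ = 3361/1344.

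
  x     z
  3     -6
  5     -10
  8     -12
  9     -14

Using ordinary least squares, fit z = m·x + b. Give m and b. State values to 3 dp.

m = -1.209, b = -2.945

Normal-equation sums: Σx·x = 179, Σx = 25, Σ1 = 4.
Right-hand side: Σx·z = -290, Σz = -42.
det = 179·4 − 25² = 91.
m = ((-290)·4 − 25·(-42))/91 = -110/91; b = (179·(-42) − 25·(-290))/91 = -268/91.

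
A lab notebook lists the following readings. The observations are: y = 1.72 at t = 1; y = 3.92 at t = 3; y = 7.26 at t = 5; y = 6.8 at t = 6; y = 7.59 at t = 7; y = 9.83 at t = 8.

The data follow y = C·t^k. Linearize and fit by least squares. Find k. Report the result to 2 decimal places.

With ln yᵢ as the transformed response and ln tᵢ as the regressor:
Σln t = 8.5252, Σ(ln t)² = 15.1183, Σln y = 10.1200, Σln t·ln y = 16.8225.
Equations: 15.1183·k + 8.5252·ln C = 16.8225;  8.5252·k + 6·ln C = 10.1200.
Δ = 15.1183·6 − (8.5252)² = 18.0313; k = (16.8225·6 − 8.5252·10.1200)/18.0313 = 0.81304, ln C = (15.1183·10.1200 − 8.5252·16.8225)/18.0313 = 0.53145.

k = 0.81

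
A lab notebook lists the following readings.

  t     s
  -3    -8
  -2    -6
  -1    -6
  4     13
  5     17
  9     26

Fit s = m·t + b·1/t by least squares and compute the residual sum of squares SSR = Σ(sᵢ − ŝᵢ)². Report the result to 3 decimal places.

SSR = 8.460

With design matrix X, XᵀX = [[136, 6]; [6, 47821/32400]] and Xᵀs = [413, 3817/180]ᵀ.
Eliminating b: (47821/32400)·(row 1) − 6·(row 2) gives (667157/4050)·m = (47821/32400)·413 − 6·(3817/180) = 15627713/32400, so m = 15627713/5337256.
Then b = ((3817/180) − 6·(15627713/5337256))/(47821/32400) = 1644120/667157.
Residuals: 8569411/5337256, 2904185/2668628, -3242863/5337256, 896309/1334314, 9964195/5337256, -3342201/5337256; SSR = 45153827/5337256.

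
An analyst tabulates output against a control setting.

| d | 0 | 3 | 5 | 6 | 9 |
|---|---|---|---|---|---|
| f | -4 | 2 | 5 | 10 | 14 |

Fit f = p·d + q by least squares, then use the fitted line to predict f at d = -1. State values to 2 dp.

f̂ = -6.10

The normal equations are: 151·p + 23·q = 217;  23·p + 5·q = 27.
(Σd·d = 151, Σd = 23, Σ1 = 5, Σd·f = 217, Σf = 27.)
Δ = 151·5 − 23² = 226.
p = (217·5 − 23·27)/226 = 232/113; q = (151·27 − 23·217)/226 = -457/113.
At d = -1: f̂ = (232/113)·(-1) + (-457/113)·(1) = -689/113.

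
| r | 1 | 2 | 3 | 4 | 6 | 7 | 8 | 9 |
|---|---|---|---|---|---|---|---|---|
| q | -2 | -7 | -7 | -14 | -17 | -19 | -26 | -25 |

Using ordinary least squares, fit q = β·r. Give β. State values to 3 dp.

β = -2.927

From the data, Σr·r = 260.
Right-hand side: Σr·q = -761.
So AᵀA·[β]ᵀ = Aᵀq: [[260]]·[β]ᵀ = [-761]ᵀ.
β = (-761)/260 = -2.92692.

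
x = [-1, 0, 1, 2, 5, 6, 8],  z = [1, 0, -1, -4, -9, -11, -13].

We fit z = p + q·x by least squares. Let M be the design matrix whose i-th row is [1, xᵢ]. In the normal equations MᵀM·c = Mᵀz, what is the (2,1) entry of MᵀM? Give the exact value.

21

Row 2 ↔ basis x, column 1 ↔ basis 1, so (MᵀM)_{2,1} = Σᵢ x = (-1)·(1) + (0)·(1) + (1)·(1) + (2)·(1) + (5)·(1) + (6)·(1) + (8)·(1) = 21.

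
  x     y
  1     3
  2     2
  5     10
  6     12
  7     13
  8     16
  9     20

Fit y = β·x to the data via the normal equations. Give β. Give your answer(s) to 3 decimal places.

Entries of MᵀM: Σx·x = 260.
And Σx·y = 528.
So MᵀM·[β]ᵀ = Mᵀy: [[260]]·[β]ᵀ = [528]ᵀ.
β = 528/260 = 2.03077.

β = 2.031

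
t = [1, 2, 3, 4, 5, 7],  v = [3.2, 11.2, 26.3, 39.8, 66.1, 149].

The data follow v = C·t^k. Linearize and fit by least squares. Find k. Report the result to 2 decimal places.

k = 1.94

Let Y = ln v. Fitting Y = k·ln t + ln C by least squares:
Over the data: Σln t = 6.7334, Σ(ln t)² = 9.9861, Σln v = 19.7276, Σln t·ln v = 26.8562.
Normal system: [[9.9861, 6.7334]; [6.7334, 6]]·[k, ln C]ᵀ = [26.8562, 19.7276]ᵀ.
Slope k = (n·Σln t·ln v − Σln t·Σln v)/(n·Σ(ln t)² − (Σln t)²) = (6·26.8562 − 6.7334·19.7276)/14.5777 = 1.94152; ln C = (Σln v − k·Σln t)/n = 1.10910.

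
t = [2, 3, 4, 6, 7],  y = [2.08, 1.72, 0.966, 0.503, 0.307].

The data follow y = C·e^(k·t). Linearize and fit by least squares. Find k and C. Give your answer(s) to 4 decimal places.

Taking logs, ln y = k·t + ln C, so regress ln y on t.
Σt = 22.0000, Σ(t)² = 114.0000, Σln y = -0.6280, Σt·ln y = -9.4360.
Equations: 114.0000·k + 22.0000·ln C = -9.4360;  22.0000·k + 5·ln C = -0.6280.
Slope k = (n·Σt·ln y − Σt·Σln y)/(n·Σ(t)² − (Σt)²) = (5·-9.4360 − 22.0000·-0.6280)/86.0000 = -0.38796; ln C = (Σln y − k·Σt)/n = 1.58143, so C = exp(1.58143) = 4.86192.

k = -0.3880, C = 4.8619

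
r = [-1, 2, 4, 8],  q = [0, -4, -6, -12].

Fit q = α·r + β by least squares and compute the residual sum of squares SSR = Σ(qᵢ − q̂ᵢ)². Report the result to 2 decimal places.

SSR = 0.33

The normal equations are: 85·α + 13·β = -128;  13·α + 4·β = -22.
(Σr·r = 85, Σr = 13, Σ1 = 4, Σr·q = -128, Σq = -22.)
det = 85·4 − 13² = 171.
α = ((-128)·4 − 13·(-22))/171 = -226/171; β = (85·(-22) − 13·(-128))/171 = -206/171.
Residuals: -20/171, -26/171, 28/57, -2/9; SSR = 56/171.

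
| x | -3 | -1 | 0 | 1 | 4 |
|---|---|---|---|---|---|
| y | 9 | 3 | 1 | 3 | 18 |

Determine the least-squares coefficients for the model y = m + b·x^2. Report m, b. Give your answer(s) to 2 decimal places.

Sums needed: Σ1 = 5, Σx^2 = 27, Σx^2·x^2 = 339.
Moment sums: Σy = 34, Σx^2·y = 375.
AᵀA·[m, b]ᵀ = Aᵀy becomes [[5, 27]; [27, 339]]·[m, b]ᵀ = [34, 375]ᵀ.
det = 5·339 − 27² = 966.
m = (34·339 − 27·375)/966 = 467/322; b = (5·375 − 27·34)/966 = 319/322.

m = 1.45, b = 0.99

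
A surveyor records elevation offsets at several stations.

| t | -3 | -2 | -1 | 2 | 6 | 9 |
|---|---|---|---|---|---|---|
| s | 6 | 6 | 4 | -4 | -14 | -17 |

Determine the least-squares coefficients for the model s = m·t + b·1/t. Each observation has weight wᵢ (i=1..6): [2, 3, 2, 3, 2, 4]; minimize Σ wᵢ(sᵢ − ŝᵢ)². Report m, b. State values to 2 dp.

m = -1.93, b = -2.18

With design matrix X, XᵀWX = [[440, 16]; [16, 310/81]] and XᵀWs = [-884, -353/9]ᵀ.
Δ = 440·(310/81) − 16² = 115664/81.
m = ((-884)·(310/81) − 16·(-353/9))/(115664/81) = -27901/14458; b = (440·(-353/9) − 16·(-884))/(115664/81) = -31527/14458.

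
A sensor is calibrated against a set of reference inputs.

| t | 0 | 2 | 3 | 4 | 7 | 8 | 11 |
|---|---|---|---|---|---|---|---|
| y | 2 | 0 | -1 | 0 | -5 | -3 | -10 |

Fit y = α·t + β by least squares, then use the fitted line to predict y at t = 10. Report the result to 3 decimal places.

ŷ = -7.372

Sums needed: Σt·t = 263, Σt = 35, Σ1 = 7.
For Aᵀy: Σt·y = -172, Σy = -17.
Δ = 263·7 − 35² = 616.
α = ((-172)·7 − 35·(-17))/616 = -87/88; β = (263·(-17) − 35·(-172))/616 = 1549/616.
At t = 10: ŷ = (-87/88)·(10) + (1549/616)·(1) = -4541/616.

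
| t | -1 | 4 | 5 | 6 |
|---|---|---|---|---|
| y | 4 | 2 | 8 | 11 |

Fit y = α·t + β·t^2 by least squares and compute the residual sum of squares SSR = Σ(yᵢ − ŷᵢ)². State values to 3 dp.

SSR = 4.533

Setting ∂/∂α … = 0 gives: 78·α + 404·β = 110;  404·α + 2178·β = 632.
(Σt·t = 78, Σt·t^2 = 404, Σt^2·t^2 = 2178, Σt·y = 110, Σt^2·y = 632.)
Eliminating β: 2178·(row 1) − 404·(row 2) gives 6668·α = 2178·110 − 404·632 = -15748, so α = -3937/1667.
Then β = (632 − 404·(-3937/1667))/2178 = 1214/1667.
Residuals: 1517/1667, -342/1667, 2671/1667, -1745/1667; SSR = 7557/1667.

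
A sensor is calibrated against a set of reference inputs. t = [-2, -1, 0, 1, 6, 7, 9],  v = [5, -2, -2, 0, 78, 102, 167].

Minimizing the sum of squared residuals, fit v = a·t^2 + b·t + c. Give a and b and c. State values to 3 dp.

a = 1.962, b = 1.180, c = -1.867

From the data, Σt^2·t^2 = 10276, Σt^2·t = 1280, Σt^2 = 172, Σt·t = 172, Σt = 20, Σ1 = 7.
For Mᵀv: Σt^2·v = 21351, Σt·v = 2677, Σv = 348.
MᵀM·[a, b, c]ᵀ = Mᵀv becomes [[10276, 1280, 172]; [1280, 172, 20]; [172, 20, 7]]·[a, b, c]ᵀ = [21351, 2677, 348]ᵀ.
Inverting the 3×3 Gram matrix, [a, b, c]ᵀ = [83561/42588, 50233/42588, -19876/10647]ᵀ.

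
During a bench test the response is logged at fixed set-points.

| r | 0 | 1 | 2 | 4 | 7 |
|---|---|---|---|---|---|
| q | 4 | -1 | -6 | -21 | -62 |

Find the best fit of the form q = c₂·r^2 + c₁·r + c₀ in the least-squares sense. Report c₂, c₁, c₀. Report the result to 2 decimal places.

c₂ = -1.00, c₁ = -2.30, c₀ = 3.20

Sums needed: Σr^2·r^2 = 2674, Σr^2·r = 416, Σr^2 = 70, Σr·r = 70, Σr = 14, Σ1 = 5.
Right-hand side: Σr^2·q = -3399, Σr·q = -531, Σq = -86.
Normal equations: [[2674, 416, 70]; [416, 70, 14]; [70, 14, 5]]·[c₂, c₁, c₀]ᵀ = [-3399, -531, -86]ᵀ.
Inverting the 3×3 Gram matrix, [c₂, c₁, c₀]ᵀ = [-285/286, -659/286, 458/143]ᵀ.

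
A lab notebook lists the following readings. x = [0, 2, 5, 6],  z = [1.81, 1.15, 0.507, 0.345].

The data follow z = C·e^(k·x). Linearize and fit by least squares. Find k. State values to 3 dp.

Linearized form: ln z = k·x + ln C. From the 4 transformed points,
Over the data: Σx = 13.0000, Σ(x)² = 65.0000, Σln z = -1.0104, Σx·ln z = -9.5020.
Normal system: [[65.0000, 13.0000]; [13.0000, 4]]·[k, ln C]ᵀ = [-9.5020, -1.0104]ᵀ.
Solving (det = 91.0000): k = -0.27333, ln C = 0.63573.

k = -0.273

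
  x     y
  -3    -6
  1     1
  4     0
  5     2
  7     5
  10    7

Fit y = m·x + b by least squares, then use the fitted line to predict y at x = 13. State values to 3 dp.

ŷ = 9.981

The normal system MᵀM·[m, b]ᵀ = Mᵀy is [[200, 24]; [24, 6]]·[m, b]ᵀ = [134, 9]ᵀ.
Determinant 200·6 − 24² = 624.
m = (134·6 − 24·9)/624 = 49/52; b = (200·9 − 24·134)/624 = -59/26.
At x = 13: ŷ = (49/52)·(13) + (-59/26)·(1) = 519/52.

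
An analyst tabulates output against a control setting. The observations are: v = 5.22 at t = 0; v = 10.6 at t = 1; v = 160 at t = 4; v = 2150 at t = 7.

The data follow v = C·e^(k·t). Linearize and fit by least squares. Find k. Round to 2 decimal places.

With ln vᵢ as the transformed response and tᵢ as the regressor:
Sums: Σt = 12.0000, Σ(t)² = 66.0000, Σln v = 16.7617, Σt·ln v = 76.3741.
Normal system: [[66.0000, 12.0000]; [12.0000, 4]]·[k, ln C]ᵀ = [76.3741, 16.7617]ᵀ.
Slope k = (n·Σt·ln v − Σt·Σln v)/(n·Σ(t)² − (Σt)²) = (4·76.3741 − 12.0000·16.7617)/120.0000 = 0.86963; ln C = (Σln v − k·Σt)/n = 1.58155.

k = 0.87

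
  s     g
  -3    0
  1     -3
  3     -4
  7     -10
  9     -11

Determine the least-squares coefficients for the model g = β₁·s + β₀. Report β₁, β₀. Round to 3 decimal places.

β₁ = -0.974, β₀ = -2.289

Sums needed: Σs·s = 149, Σs = 17, Σ1 = 5.
Moment sums: Σs·g = -184, Σg = -28.
So AᵀA·[β₁, β₀]ᵀ = Aᵀg: [[149, 17]; [17, 5]]·[β₁, β₀]ᵀ = [-184, -28]ᵀ.
Eliminating β₀: 5·(row 1) − 17·(row 2) gives 456·β₁ = 5·(-184) − 17·(-28) = -444, so β₁ = -37/38.
Then β₀ = ((-28) − 17·(-37/38))/5 = -87/38.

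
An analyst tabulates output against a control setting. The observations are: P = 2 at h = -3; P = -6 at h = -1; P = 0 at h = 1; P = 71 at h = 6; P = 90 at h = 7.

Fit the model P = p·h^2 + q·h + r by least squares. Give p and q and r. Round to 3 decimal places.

p = 1.549, q = 2.832, r = -4.011

XᵀX·[p, q, r]ᵀ = XᵀP reads: 3780·p + 532·q + 96·r = 6978;  532·p + 96·q + 10·r = 1056;  96·p + 10·q + 5·r = 157.
Inverting the 3×3 Gram matrix, [p, q, r]ᵀ = [7649/4937, 27963/9874, -19802/4937]ᵀ.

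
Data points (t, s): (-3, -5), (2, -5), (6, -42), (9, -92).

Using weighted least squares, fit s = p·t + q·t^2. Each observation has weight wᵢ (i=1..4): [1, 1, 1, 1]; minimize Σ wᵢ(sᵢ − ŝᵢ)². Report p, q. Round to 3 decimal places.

From the data, Σwᵢ·t·t = 130, Σwᵢ·t·t^2 = 926, Σwᵢ·t^2·t^2 = 7954.
For XᵀWs: Σwᵢ·t·s = -1075, Σwᵢ·t^2·s = -9029.
Δ = 130·7954 − 926² = 176544.
p = ((-1075)·7954 − 926·(-9029))/176544 = -1976/1839; q = (130·(-9029) − 926·(-1075))/176544 = -3715/3678.

p = -1.074, q = -1.010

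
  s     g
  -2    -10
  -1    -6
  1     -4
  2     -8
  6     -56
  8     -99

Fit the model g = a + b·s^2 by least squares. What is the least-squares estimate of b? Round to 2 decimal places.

Entries of AᵀA: Σ1 = 6, Σs^2 = 110, Σs^2·s^2 = 5426.
For Aᵀg: Σg = -183, Σs^2·g = -8434.
So AᵀA·[a, b]ᵀ = Aᵀg: [[6, 110]; [110, 5426]]·[a, b]ᵀ = [-183, -8434]ᵀ.
Eliminating b: 5426·(row 1) − 110·(row 2) gives 20456·a = 5426·(-183) − 110·(-8434) = -65218, so a = -32609/10228.
Then b = ((-8434) − 110·(-32609/10228))/5426 = -15237/10228.

b = -1.49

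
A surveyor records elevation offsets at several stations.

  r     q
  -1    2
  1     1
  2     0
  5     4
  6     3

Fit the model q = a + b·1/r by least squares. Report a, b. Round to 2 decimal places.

a = 2.11, b = -0.66

Compute the Gram sums: Σ1 = 5, Σ1/r = 13/15, Σ1/r·1/r = 1043/450.
Moment sums: Σq = 10, Σ1/r·q = 3/10.
Determinant 5·(1043/450) − (13/15)² = 4877/450.
a = (10·(1043/450) − (13/15)·(3/10))/(4877/450) = 10313/4877; b = (5·(3/10) − (13/15)·10)/(4877/450) = -3225/4877.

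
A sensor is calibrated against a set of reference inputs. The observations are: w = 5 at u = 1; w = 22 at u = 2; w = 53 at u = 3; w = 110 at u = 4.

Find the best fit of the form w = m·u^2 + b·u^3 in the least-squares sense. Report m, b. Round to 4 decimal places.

m = 3.5582, b = 0.8234

Entries of XᵀX: Σu^2·u^2 = 354, Σu^2·u^3 = 1300, Σu^3·u^3 = 4890.
For Xᵀw: Σu^2·w = 2330, Σu^3·w = 8652.
Normal equations: [[354, 1300]; [1300, 4890]]·[m, b]ᵀ = [2330, 8652]ᵀ.
Δ = 354·4890 − 1300² = 41060.
m = (2330·4890 − 1300·8652)/41060 = 7305/2053; b = (354·8652 − 1300·2330)/41060 = 8452/10265.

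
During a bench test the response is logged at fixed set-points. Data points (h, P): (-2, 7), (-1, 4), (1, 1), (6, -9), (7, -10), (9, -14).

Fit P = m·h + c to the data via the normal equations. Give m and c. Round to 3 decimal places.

m = -1.870, c = 2.734

Sums needed: Σh·h = 172, Σh = 20, Σ1 = 6.
And Σh·P = -267, ΣP = -21.
So AᵀA·[m, c]ᵀ = AᵀP: [[172, 20]; [20, 6]]·[m, c]ᵀ = [-267, -21]ᵀ.
Determinant 172·6 − 20² = 632.
m = ((-267)·6 − 20·(-21))/632 = -591/316; c = (172·(-21) − 20·(-267))/632 = 216/79.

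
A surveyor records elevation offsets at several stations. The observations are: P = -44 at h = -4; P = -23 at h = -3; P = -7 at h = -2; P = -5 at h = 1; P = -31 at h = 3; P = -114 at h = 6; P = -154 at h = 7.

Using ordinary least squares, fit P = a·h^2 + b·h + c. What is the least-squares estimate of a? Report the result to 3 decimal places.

The normal equations are: 4132·a + 488·b + 124·c = -12873;  488·a + 124·b + 8·c = -1601;  124·a + 8·b + 7·c = -378.
Row-reducing yields a = -177721/59724, b = -72047/59724, c = 1361/14931.

a = -2.976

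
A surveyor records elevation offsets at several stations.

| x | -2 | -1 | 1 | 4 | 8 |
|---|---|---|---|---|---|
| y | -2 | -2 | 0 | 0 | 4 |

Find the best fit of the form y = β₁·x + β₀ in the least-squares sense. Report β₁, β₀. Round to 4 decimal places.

Setting ∂/∂β₁ … = 0 gives: 86·β₁ + 10·β₀ = 38;  10·β₁ + 5·β₀ = 0.
(Σx·x = 86, Σx = 10, Σ1 = 5, Σx·y = 38, Σy = 0.)
Determinant 86·5 − 10² = 330.
β₁ = (38·5 − 10·0)/330 = 19/33; β₀ = (86·0 − 10·38)/330 = -38/33.

β₁ = 0.5758, β₀ = -1.1515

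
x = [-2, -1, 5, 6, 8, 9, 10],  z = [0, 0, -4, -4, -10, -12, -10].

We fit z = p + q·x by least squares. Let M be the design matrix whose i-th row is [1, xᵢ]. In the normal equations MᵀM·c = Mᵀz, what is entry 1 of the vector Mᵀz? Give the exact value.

Entry 1 ↔ basis 1, so (Mᵀz)_{1} = Σᵢ zᵢ = (1)·(0) + (1)·(0) + (1)·(-4) + (1)·(-4) + (1)·(-10) + (1)·(-12) + (1)·(-10) = -40.

-40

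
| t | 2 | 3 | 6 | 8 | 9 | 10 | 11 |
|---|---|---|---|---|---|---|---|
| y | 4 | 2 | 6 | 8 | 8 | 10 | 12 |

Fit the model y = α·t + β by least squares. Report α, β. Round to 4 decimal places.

α = 0.9444, β = 0.5317

From the data, Σt·t = 415, Σt = 49, Σ1 = 7.
And Σt·y = 418, Σy = 50.
Determinant 415·7 − 49² = 504.
α = (418·7 − 49·50)/504 = 17/18; β = (415·50 − 49·418)/504 = 67/126.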